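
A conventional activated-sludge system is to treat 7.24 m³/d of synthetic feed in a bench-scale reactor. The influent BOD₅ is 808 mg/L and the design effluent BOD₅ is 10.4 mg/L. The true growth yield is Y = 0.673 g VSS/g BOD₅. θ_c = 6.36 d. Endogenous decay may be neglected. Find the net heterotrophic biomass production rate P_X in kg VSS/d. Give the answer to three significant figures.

No decay correction is needed, so Y_obs = Y = 0.673.
Mass of BOD₅ removed per day: Q(S₀ − S) = 7.24 × 797.6 g/m³ = 5.775 kg/d.
So the net sludge growth is P_X = 0.6730 × 5.775 = 3.886 kg VSS/d.

P_X ≈ 3.89 kg VSS/d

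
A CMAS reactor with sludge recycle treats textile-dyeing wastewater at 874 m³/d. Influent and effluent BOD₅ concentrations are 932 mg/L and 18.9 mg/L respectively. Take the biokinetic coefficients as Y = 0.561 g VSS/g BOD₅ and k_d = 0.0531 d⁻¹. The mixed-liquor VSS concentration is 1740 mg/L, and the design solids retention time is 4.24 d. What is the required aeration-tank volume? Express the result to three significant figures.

Steady-state biomass mass balance: V·X·(1 + k_d·θ_c) = Y·Q·(S₀ − S)·θ_c, so V = 0.561 × 874 × (932 − 18.9) × 4.24 / [1740 × (1 + 0.0531 × 4.24)] = 1.9×10^6 / 2132 = 890.5 m³.

V ≈ 890 m³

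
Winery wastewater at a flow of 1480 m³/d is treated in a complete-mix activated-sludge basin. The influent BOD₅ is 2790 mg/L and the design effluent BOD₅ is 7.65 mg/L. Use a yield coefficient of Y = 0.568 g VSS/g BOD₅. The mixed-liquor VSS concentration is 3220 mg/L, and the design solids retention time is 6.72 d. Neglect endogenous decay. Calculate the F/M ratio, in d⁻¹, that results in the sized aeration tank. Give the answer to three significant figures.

With k_d = 0 the design equation reduces to V = Y Q (S₀−S) θ_c / X = 0.568 × 1480 × (2790 − 7.65) × 6.72 / 3220 = 4881 m³.
F/M = Q·S₀ / (V·X) = 1480 × 2790 / (4881 × 3220) = 0.2627 g BOD₅·(g VSS·d)⁻¹.

F/M ≈ 0.263 d⁻¹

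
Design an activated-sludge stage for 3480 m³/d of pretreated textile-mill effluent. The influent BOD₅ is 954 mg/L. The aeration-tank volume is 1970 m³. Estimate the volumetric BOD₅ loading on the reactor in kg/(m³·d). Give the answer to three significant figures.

Applied BOD₅ load per unit volume = Q·S₀/V = (3480 × 954/1000)/1970 = 1.685 kg BOD₅·m⁻³·d⁻¹.

L_v ≈ 1.69 kg BOD₅/(m³·d)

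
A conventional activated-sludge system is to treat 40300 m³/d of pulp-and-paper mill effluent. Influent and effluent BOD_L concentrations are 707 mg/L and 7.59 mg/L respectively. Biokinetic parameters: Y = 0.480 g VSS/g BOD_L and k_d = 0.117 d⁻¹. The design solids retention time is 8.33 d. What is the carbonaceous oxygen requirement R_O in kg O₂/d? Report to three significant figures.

R_O ≈ 18500 kg O₂/d

The observed yield is Y_obs = Y/(1 + k_d·θ_c) = 0.480 / (1 + 0.117 × 8.33) = 0.480 / 1.975 = 0.2431 g VSS per g BOD_L removed.
ΔS = 707 − 7.59 = 699.4 mg/L, so the substrate removal rate is 40300 × 699.4/1000 = 28186 kg BOD_L/d.
Net sludge production P_X = 0.2431 × 28186 = 6852 kg VSS/d.
R_O = Q·(S₀ − S) − 1.42·P_X = 28186 − 1.42 × 6852 = 18457 kg O₂/d.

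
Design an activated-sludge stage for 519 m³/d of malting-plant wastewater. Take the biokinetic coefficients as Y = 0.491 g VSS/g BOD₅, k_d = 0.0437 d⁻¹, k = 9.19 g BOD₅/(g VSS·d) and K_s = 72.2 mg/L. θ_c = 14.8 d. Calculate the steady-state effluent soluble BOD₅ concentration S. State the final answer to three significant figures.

For a completely mixed reactor with recycle the Lawrence–McCarty relation gives S = K_s·(1 + k_d·θ_c) / [θ_c·(Y·k − k_d) − 1] = 72.2 × (1 + 0.0437 × 14.8) / [14.8 × (0.491 × 9.19 − 0.0437) − 1] = 118.9 / 65.14 = 1.825 mg/L.

S ≈ 1.83 mg/L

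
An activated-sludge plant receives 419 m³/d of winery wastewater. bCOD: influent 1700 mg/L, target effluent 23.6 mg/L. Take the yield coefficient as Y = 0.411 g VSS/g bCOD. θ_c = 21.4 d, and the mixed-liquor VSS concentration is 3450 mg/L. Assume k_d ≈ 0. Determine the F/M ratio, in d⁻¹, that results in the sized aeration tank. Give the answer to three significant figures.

F/M ≈ 0.115 d⁻¹

With k_d = 0 the design equation reduces to V = Y Q (S₀−S) θ_c / X = 0.411 × 419 × (1700 − 23.6) × 21.4 / 3450 = 1791 m³.
F/M = applied load / biomass = Q·S₀/(V·X) = 419 × 1700 / (1791 × 3450) = 0.1153 d⁻¹.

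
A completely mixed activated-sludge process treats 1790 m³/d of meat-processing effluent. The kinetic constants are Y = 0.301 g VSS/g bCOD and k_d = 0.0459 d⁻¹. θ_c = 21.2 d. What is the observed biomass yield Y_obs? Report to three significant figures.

Y_obs ≈ 0.153 g VSS/g bCOD

The observed yield is Y_obs = Y/(1 + k_d·θ_c) = 0.301 / (1 + 0.0459 × 21.2) = 0.301 / 1.973 = 0.1526 g VSS per g bCOD removed.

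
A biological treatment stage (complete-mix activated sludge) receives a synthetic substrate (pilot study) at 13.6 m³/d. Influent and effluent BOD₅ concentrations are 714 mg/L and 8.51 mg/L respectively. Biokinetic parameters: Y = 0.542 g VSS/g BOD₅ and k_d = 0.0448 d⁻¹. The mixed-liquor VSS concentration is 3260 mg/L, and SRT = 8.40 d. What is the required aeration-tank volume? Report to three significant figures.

Rearranging the biomass balance for a CMAS with decay, V = Y·Q·ΔS·θ_c / [X·(1+k_d θ_c)] = 0.542 × 13.6 × (714 − 8.51) × 8.40 / [3260 × (1 + 0.0448 × 8.40)] = 4.37×10^4 / 4487 = 9.736 m³.

V ≈ 9.74 m³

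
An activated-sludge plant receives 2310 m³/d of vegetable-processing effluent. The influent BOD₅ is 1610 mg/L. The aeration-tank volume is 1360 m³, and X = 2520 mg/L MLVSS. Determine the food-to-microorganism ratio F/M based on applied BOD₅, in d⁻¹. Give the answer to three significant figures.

F/M = applied load / biomass = Q·S₀/(V·X) = 2310 × 1610 / (1360 × 2520) = 1.085 d⁻¹.

F/M ≈ 1.09 d⁻¹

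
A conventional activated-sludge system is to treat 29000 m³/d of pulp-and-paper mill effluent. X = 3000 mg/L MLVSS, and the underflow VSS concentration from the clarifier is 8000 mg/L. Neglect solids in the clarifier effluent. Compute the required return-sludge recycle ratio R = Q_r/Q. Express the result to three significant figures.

R ≈ 0.600

Solids balance on the clarifier gives (1+R)X = R·X_r, so R = X/(X_r − X) = 3000 / (8000 − 3000) = 0.6000.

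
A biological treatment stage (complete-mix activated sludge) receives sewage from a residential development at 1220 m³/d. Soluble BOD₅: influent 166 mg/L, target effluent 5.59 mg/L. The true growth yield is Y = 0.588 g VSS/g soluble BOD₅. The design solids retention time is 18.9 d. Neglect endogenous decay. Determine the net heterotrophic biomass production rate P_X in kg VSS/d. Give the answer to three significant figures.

Since k_d ≈ 0, Y_obs = Y = 0.588 g VSS/g soluble BOD₅.
Q·(S₀ − S) = 1220 × (166 − 5.59) × 10⁻³ = 195.7 kg/d removed.
Net biomass production P_X = Y_obs × Q·(S₀ − S) = 0.5880 × 195.7 = 115.1 kg VSS/d.

P_X ≈ 115 kg VSS/d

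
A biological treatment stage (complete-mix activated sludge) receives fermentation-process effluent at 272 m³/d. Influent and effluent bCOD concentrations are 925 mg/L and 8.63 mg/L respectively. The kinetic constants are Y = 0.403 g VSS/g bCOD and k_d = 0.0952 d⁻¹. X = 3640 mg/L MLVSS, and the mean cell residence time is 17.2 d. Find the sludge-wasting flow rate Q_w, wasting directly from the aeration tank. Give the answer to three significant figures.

From the SRT design equation V = Y Q (S₀−S) θ_c / [X (1 + k_d θ_c)] = 0.403 × 272 × (925 − 8.63) × 17.2 / [3640 × (1 + 0.0952 × 17.2)] = 1.73×10^6 / 9600 = 180.0 m³.
With mixed-liquor wasting, θ_c = V/Q_w, so Q_w = V/θ_c = 180.0/17.2 = 10.46 m³/d.

Q_w ≈ 10.5 m³/d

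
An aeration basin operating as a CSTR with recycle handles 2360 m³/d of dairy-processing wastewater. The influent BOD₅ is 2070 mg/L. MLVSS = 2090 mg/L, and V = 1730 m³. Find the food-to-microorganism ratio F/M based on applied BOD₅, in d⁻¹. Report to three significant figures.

F/M ≈ 1.35 d⁻¹

F/M = Q·S₀ / (V·X) = 2360 × 2070 / (1730 × 2090) = 1.351 g BOD₅·(g VSS·d)⁻¹.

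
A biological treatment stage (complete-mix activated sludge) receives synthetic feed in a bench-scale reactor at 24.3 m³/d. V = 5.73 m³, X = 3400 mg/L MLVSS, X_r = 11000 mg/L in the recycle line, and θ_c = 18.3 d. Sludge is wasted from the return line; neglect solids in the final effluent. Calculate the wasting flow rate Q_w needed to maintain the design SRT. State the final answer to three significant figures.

Q_w ≈ 0.0968 m³/d

Q_w = (V·X)/(θ_c X_r) = 5.730 × 3400 / (18.3 × 11000) = 0.09678 m³/d.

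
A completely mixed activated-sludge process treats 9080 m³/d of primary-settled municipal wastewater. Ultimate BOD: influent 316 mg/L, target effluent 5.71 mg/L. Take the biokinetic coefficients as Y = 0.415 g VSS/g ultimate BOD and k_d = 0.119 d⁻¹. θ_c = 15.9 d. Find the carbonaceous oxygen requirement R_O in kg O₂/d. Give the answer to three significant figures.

R_O ≈ 2240 kg O₂/d

Observed yield with endogenous decay: Y_obs = Y / (1 + k_d·θ_c) = 0.415 / (1 + 0.119 × 15.9) = 0.415 / 2.892 = 0.1435 g VSS/g ultimate BOD.
ΔS = 316 − 5.71 = 310.3 mg/L, so the substrate removal rate is 9080 × 310.3/1000 = 2817 kg ultimate BOD/d.
Net sludge production P_X = 0.1435 × 2817 = 404.3 kg VSS/d.
R_O = Q·ΔS − 1.42 P_X = 2817 − 574.1 = 2243 kg O₂/d.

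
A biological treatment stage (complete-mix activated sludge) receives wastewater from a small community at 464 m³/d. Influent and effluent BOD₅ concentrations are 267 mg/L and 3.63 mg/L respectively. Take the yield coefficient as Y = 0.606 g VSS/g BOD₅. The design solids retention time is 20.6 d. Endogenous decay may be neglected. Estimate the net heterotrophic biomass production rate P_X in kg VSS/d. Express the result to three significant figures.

P_X ≈ 74.1 kg VSS/d

With endogenous decay neglected, the observed yield equals the true yield: Y_obs = Y = 0.606 g VSS/g BOD₅.
Substrate removed = Q·(S₀ − S) = 464 m³/d × (267 − 3.63) g/m³ = 1.22×10^5 g/d = 122.2 kg/d.
P_X = Y_obs · Q(S₀ − S) = 0.6060 × 122.2 = 74.06 kg VSS/d.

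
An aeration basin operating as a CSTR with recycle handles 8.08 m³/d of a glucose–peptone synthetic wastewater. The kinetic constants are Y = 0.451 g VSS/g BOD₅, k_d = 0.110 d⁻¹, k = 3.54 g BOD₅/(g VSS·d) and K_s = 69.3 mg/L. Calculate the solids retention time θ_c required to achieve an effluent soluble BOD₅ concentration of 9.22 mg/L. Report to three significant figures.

θ_c ≈ 12.9 d

At the target effluent, Y k S/(K_s+S) = 0.451×3.54×9.22/78.52 = 0.1875 d⁻¹.
Then 1/θ_c = μ − k_d = 0.1875 − 0.110 = 0.07747 d⁻¹, giving θ_c = 12.91 d.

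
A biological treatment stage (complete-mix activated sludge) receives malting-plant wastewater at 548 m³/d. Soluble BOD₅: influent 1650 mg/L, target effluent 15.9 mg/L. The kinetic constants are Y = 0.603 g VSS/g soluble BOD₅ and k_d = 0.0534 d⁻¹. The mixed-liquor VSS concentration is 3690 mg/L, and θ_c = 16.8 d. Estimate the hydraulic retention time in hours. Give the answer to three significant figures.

Rearranging the biomass balance for a CMAS with decay, V = Y·Q·ΔS·θ_c / [X·(1+k_d θ_c)] = 0.603 × 548 × (1650 − 15.9) × 16.8 / [3690 × (1 + 0.0534 × 16.8)] = 9.07×10^6 / 7000 = 1296 m³.
τ = V/Q = 1296/548 = 2.365 d, or 56.75 h.

τ ≈ 56.8 h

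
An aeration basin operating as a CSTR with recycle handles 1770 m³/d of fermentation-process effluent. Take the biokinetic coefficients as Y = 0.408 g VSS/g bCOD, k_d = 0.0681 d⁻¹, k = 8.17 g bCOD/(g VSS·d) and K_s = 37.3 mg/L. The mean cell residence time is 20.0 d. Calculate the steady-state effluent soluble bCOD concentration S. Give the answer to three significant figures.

S ≈ 1.37 mg/L

Effluent substrate depends only on kinetics and SRT: S = K_s(1 + k_d θ_c) / [θ_c(Yk − k_d) − 1] = 37.3 × (1 + 0.0681 × 20.0) / [20.0 × (0.408 × 8.17 − 0.0681) − 1] = 88.10 / 64.31 = 1.370 mg/L.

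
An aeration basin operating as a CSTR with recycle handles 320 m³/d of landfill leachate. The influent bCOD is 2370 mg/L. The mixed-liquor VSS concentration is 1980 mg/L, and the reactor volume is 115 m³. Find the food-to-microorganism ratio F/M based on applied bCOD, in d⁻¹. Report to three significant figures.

F/M ≈ 3.33 d⁻¹

F/M = Q·S₀ / (V·X) = 320 × 2370 / (115.0 × 1980) = 3.331 g bCOD·(g VSS·d)⁻¹.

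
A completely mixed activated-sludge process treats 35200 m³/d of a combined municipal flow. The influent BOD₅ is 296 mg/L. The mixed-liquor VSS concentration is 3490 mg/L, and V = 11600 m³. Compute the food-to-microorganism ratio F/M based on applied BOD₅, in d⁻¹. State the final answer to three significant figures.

F/M ≈ 0.257 d⁻¹

F/M = Q·S₀ / (V·X) = 35200 × 296 / (11600 × 3490) = 0.2574 g BOD₅·(g VSS·d)⁻¹.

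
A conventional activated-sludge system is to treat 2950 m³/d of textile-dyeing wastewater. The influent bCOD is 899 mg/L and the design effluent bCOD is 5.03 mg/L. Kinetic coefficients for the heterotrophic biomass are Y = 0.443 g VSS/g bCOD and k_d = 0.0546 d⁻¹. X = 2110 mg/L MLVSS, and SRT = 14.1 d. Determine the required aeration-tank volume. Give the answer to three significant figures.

From the SRT design equation V = Y Q (S₀−S) θ_c / [X (1 + k_d θ_c)] = 0.443 × 2950 × (899 − 5.03) × 14.1 / [2110 × (1 + 0.0546 × 14.1)] = 1.65×10^7 / 3734 = 4411 m³.

V ≈ 4410 m³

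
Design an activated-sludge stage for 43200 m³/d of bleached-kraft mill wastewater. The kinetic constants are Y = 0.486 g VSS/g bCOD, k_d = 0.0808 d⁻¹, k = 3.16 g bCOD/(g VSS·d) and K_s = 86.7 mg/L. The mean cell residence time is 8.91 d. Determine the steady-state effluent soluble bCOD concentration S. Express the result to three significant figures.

From the Monod/SRT balance for a CMAS, S = K_s·(1+k_d θ_c)/[θ_c·(Y k − k_d) − 1] = 86.7 × (1 + 0.0808 × 8.91) / [8.91 × (0.486 × 3.16 − 0.0808) − 1] = 149.1 / 11.96 = 12.46 mg/L.

S ≈ 12.5 mg/L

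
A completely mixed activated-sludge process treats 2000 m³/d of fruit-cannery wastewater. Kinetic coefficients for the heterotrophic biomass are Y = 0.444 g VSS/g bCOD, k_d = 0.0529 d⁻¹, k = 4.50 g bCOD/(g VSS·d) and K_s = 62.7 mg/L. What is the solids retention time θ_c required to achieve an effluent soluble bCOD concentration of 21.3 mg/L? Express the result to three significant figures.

From 1/θ_c = Y·k·S/(K_s + S) − k_d: Y·k·S/(K_s+S) = 0.444 × 4.50 × 21.3 / (62.7 + 21.3) = 0.5066 d⁻¹.
θ_c = 1/(μ − k_d) = 1/(0.5066 − 0.0529) = 1/0.4537 = 2.204 d.

θ_c ≈ 2.20 d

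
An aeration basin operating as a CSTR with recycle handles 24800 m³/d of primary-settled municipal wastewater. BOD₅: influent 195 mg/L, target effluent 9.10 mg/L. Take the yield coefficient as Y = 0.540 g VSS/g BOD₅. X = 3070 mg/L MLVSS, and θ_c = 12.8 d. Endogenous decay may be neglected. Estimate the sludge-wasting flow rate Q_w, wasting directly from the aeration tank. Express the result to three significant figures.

V·X = Y·Q·ΔS·θ_c gives V = 0.540 × 24800 × (195 − 9.10) × 12.8 / 3070 = 10380 m³.
Wasting from the aeration tank: Q_w = V / θ_c = 10380 / 12.8 = 810.9 m³/d.

Q_w ≈ 811 m³/d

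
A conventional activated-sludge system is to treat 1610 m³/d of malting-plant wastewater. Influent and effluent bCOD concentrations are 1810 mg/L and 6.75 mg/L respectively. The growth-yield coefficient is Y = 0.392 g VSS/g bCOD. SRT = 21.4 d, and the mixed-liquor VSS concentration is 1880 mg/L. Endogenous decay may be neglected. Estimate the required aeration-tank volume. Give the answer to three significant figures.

V ≈ 13000 m³

V·X = Y·Q·ΔS·θ_c gives V = 0.392 × 1610 × (1810 − 6.75) × 21.4 / 1880 = 12955 m³.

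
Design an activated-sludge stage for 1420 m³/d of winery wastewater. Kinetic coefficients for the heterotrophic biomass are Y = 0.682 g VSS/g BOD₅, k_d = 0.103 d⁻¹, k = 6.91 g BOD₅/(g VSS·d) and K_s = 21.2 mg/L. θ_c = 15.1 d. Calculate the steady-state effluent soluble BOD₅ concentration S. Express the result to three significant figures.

S ≈ 0.790 mg/L

For a completely mixed reactor with recycle the Lawrence–McCarty relation gives S = K_s·(1 + k_d·θ_c) / [θ_c·(Y·k − k_d) − 1] = 21.2 × (1 + 0.103 × 15.1) / [15.1 × (0.682 × 6.91 − 0.103) − 1] = 54.17 / 68.61 = 0.7896 mg/L.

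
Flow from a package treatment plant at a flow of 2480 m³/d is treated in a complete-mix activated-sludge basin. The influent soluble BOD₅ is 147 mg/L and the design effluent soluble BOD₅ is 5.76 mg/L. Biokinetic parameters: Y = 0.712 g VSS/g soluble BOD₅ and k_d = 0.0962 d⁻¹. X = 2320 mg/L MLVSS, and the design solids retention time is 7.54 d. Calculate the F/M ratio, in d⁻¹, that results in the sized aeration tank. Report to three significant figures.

Rearranging the biomass balance for a CMAS with decay, V = Y·Q·ΔS·θ_c / [X·(1+k_d θ_c)] = 0.712 × 2480 × (147 − 5.76) × 7.54 / [2320 × (1 + 0.0962 × 7.54)] = 1.88×10^6 / 4003 = 469.8 m³.
F/M = applied load / biomass = Q·S₀/(V·X) = 2480 × 147 / (469.8 × 2320) = 0.3345 d⁻¹.

F/M ≈ 0.334 d⁻¹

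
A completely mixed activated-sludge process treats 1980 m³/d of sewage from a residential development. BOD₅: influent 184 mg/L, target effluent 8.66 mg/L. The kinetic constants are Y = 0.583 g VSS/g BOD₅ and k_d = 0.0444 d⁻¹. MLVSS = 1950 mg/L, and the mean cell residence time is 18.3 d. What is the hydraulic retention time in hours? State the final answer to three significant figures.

τ ≈ 12.7 h

From the SRT design equation V = Y Q (S₀−S) θ_c / [X (1 + k_d θ_c)] = 0.583 × 1980 × (184 − 8.66) × 18.3 / [1950 × (1 + 0.0444 × 18.3)] = 3.7×10^6 / 3534 = 1048 m³.
HRT = V/Q = 1048 m³ / 1980 m³·d⁻¹ = 0.5293 d × 24 = 12.70 h.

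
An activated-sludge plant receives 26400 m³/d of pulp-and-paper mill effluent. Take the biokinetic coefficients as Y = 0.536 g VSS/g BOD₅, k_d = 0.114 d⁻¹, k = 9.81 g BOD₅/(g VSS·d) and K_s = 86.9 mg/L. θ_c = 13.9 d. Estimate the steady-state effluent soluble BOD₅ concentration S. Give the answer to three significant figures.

S ≈ 3.19 mg/L

From the Monod/SRT balance for a CMAS, S = K_s·(1+k_d θ_c)/[θ_c·(Y k − k_d) − 1] = 86.9 × (1 + 0.114 × 13.9) / [13.9 × (0.536 × 9.81 − 0.114) − 1] = 224.6 / 70.50 = 3.186 mg/L.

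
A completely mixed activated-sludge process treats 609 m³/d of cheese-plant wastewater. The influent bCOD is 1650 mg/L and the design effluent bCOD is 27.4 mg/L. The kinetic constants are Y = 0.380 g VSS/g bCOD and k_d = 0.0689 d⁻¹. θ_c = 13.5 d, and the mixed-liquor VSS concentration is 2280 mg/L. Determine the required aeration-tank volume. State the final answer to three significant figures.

Steady-state biomass mass balance: V·X·(1 + k_d·θ_c) = Y·Q·(S₀ − S)·θ_c, so V = 0.380 × 609 × (1650 − 27.4) × 13.5 / [2280 × (1 + 0.0689 × 13.5)] = 5.07×10^6 / 4401 = 1152 m³.

V ≈ 1150 m³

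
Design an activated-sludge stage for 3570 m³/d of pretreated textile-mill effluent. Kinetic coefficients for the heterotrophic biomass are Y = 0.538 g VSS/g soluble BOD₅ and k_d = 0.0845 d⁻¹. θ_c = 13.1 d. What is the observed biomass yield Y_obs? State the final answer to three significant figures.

Y_obs = Y / (1 + k_d θ_c) = 0.538 / (1 + 0.0845 × 13.1) = 0.538 / 2.107 = 0.2553.

Y_obs ≈ 0.255 g VSS/g soluble BOD₅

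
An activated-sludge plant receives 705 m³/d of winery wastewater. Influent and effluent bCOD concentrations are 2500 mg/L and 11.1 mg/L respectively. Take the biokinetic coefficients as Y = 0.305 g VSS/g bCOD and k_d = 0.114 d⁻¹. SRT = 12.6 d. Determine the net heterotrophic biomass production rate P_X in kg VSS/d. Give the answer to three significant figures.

P_X ≈ 220 kg VSS/d

Correct the yield for decay: Y_obs = Y/(1 + k_d θ_c) = 0.305 / (1 + 0.114 × 12.6) = 0.305 / 2.436 = 0.1252.
Q·(S₀ − S) = 705 × (2500 − 11.1) × 10⁻³ = 1755 kg/d removed.
Biomass produced: P_X = Y_obs·Q·ΔS = 0.1252 × 1755 ≈ 219.7 kg VSS/d.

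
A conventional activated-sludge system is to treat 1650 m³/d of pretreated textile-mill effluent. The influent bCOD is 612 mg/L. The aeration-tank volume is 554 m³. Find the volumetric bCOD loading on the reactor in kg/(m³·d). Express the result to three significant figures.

L_v ≈ 1.82 kg bCOD/(m³·d)

Volumetric loading L_v = Q·S₀ / V = 1650 × 612 g/m³ / 554.0 m³ = 1823 g/(m³·d) = 1.823 kg bCOD/(m³·d).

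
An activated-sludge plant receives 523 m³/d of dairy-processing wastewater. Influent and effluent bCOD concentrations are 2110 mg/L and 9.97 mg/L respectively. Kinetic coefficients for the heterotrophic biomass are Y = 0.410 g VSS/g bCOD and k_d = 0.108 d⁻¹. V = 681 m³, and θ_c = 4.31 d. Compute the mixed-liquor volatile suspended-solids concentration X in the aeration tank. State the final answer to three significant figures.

X = Y·Q·ΔS·θ_c / [V·(1 + k_d θ_c)] = 0.410 × 523 × (2110 − 9.97) × 4.31 / [681 × (1 + 0.108 × 4.31)] = 1945 mg/L.

X ≈ 1940 mg/L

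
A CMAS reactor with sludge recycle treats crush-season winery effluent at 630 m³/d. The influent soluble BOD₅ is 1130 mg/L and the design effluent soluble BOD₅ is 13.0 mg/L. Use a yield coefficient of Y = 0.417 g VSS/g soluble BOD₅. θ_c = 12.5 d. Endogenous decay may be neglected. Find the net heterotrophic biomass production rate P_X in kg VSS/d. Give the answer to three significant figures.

P_X ≈ 293 kg VSS/d

Since k_d ≈ 0, Y_obs = Y = 0.417 g VSS/g soluble BOD₅.
Q·(S₀ − S) = 630 × (1130 − 13.0) × 10⁻³ = 703.7 kg/d removed.
Biomass produced: P_X = Y_obs·Q·ΔS = 0.4170 × 703.7 ≈ 293.4 kg VSS/d.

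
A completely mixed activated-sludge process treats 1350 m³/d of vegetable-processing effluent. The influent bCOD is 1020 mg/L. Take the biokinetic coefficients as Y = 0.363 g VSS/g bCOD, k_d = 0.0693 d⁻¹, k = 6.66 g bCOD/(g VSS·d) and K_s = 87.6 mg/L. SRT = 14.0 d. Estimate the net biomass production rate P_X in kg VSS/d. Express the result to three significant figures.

From the Monod/SRT balance for a CMAS, S = K_s·(1+k_d θ_c)/[θ_c·(Y k − k_d) − 1] = 87.6 × (1 + 0.0693 × 14.0) / [14.0 × (0.363 × 6.66 − 0.0693) − 1] = 172.6 / 31.88 = 5.414 mg/L.
Correct the yield for decay: Y_obs = Y/(1 + k_d θ_c) = 0.363 / (1 + 0.0693 × 14.0) = 0.363 / 1.970 = 0.1842.
Q·(S₀ − S) = 1350 × (1020 − 5.41) × 10⁻³ = 1370 kg/d removed.
P_X = Y_obs · Q(S₀ − S) = 0.1842 × 1370 = 252.4 kg VSS/d.

P_X ≈ 252 kg VSS/d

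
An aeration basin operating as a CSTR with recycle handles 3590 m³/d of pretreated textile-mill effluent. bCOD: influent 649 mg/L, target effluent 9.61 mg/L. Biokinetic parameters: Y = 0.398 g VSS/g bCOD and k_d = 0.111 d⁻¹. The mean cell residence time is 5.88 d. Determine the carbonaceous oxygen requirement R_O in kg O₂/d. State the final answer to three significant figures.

Observed yield with endogenous decay: Y_obs = Y / (1 + k_d·θ_c) = 0.398 / (1 + 0.111 × 5.88) = 0.398 / 1.653 = 0.2408 g VSS/g bCOD.
Substrate removed = Q·(S₀ − S) = 3590 m³/d × (649 − 9.61) g/m³ = 2.3×10^6 g/d = 2295 kg/d.
Net sludge production P_X = 0.2408 × 2295 = 552.8 kg VSS/d.
R_O = Q·(S₀ − S) − 1.42·P_X = 2295 − 1.42 × 552.8 = 1510 kg O₂/d.

R_O ≈ 1510 kg O₂/d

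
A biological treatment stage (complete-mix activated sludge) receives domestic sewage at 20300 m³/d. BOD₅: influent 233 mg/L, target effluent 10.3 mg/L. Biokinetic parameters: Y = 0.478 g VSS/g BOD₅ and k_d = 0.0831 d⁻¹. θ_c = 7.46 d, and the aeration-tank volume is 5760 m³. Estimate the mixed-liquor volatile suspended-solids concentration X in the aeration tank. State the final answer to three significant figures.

X ≈ 1730 mg/L

From V·X·(1 + k_d·θ_c) = Y·Q·(S₀ − S)·θ_c: X = 0.478 × 20300 × (233 − 10.3) × 7.46 / [5760 × (1 + 0.0831 × 7.46)] = 1728 mg/L.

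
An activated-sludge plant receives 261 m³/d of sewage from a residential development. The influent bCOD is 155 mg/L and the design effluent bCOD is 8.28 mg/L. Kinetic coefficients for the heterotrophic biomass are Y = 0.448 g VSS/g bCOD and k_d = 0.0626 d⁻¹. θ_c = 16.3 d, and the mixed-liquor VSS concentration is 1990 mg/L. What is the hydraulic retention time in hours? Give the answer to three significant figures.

From the SRT design equation V = Y Q (S₀−S) θ_c / [X (1 + k_d θ_c)] = 0.448 × 261 × (155 − 8.28) × 16.3 / [1990 × (1 + 0.0626 × 16.3)] = 2.8×10^5 / 4021 = 69.55 m³.
τ = V/Q = 69.55/261 = 0.2665 d, or 6.396 h.

τ ≈ 6.40 h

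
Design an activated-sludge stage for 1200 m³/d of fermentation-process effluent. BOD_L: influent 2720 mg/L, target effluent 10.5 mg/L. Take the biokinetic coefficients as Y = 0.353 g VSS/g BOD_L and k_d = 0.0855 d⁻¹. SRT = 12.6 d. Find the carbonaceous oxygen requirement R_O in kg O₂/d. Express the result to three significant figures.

R_O ≈ 2470 kg O₂/d

Y_obs = Y / (1 + k_d θ_c) = 0.353 / (1 + 0.0855 × 12.6) = 0.353 / 2.077 = 0.1699.
Substrate removed = Q·(S₀ − S) = 1200 m³/d × (2720 − 10.5) g/m³ = 3.25×10^6 g/d = 3251 kg/d.
Net sludge production P_X = 0.1699 × 3251 = 552.5 kg VSS/d.
R_O = Q·(S₀ − S) − 1.42·P_X = 3251 − 1.42 × 552.5 = 2467 kg O₂/d.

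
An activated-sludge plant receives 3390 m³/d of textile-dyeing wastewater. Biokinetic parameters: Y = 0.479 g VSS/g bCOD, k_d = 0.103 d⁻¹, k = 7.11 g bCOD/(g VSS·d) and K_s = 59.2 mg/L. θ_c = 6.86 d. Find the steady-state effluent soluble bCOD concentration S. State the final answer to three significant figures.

Effluent substrate depends only on kinetics and SRT: S = K_s(1 + k_d θ_c) / [θ_c(Yk − k_d) − 1] = 59.2 × (1 + 0.103 × 6.86) / [6.86 × (0.479 × 7.11 − 0.103) − 1] = 101.0 / 21.66 = 4.665 mg/L.

S ≈ 4.67 mg/L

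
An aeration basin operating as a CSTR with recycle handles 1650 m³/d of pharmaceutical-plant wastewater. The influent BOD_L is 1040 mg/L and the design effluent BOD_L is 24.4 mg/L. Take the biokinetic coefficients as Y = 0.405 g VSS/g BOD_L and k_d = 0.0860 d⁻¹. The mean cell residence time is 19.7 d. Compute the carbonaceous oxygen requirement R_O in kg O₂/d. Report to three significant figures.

Correct the yield for decay: Y_obs = Y/(1 + k_d θ_c) = 0.405 / (1 + 0.0860 × 19.7) = 0.405 / 2.694 = 0.1503.
Q·(S₀ − S) = 1650 × (1040 − 24.4) × 10⁻³ = 1676 kg/d removed.
Net sludge production P_X = 0.1503 × 1676 = 251.9 kg VSS/d.
R_O = Q·(S₀ − S) − 1.42·P_X = 1676 − 1.42 × 251.9 = 1318 kg O₂/d.

R_O ≈ 1320 kg O₂/d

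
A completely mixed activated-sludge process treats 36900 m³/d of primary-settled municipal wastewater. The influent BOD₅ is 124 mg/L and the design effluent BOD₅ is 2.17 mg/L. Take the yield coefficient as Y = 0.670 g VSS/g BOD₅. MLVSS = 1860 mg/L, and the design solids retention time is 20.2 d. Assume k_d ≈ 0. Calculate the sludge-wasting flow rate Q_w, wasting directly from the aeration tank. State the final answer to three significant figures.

With k_d = 0 the design equation reduces to V = Y Q (S₀−S) θ_c / X = 0.670 × 36900 × (124 − 2.17) × 20.2 / 1860 = 32711 m³.
Wasting from the aeration tank: Q_w = V / θ_c = 32711 / 20.2 = 1619 m³/d.

Q_w ≈ 1620 m³/d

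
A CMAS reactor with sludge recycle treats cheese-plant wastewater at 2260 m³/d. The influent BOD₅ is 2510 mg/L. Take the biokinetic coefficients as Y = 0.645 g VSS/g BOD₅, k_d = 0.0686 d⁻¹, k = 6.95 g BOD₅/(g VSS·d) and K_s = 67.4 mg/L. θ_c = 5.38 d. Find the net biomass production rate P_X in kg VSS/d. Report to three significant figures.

P_X ≈ 2670 kg VSS/d

For a completely mixed reactor with recycle the Lawrence–McCarty relation gives S = K_s·(1 + k_d·θ_c) / [θ_c·(Y·k − k_d) − 1] = 67.4 × (1 + 0.0686 × 5.38) / [5.38 × (0.645 × 6.95 − 0.0686) − 1] = 92.28 / 22.75 = 4.056 mg/L.
Correct the yield for decay: Y_obs = Y/(1 + k_d θ_c) = 0.645 / (1 + 0.0686 × 5.38) = 0.645 / 1.369 = 0.4711.
Q·(S₀ − S) = 2260 × (2510 − 4.06) × 10⁻³ = 5663 kg/d removed.
Biomass produced: P_X = Y_obs·Q·ΔS = 0.4711 × 5663 ≈ 2668 kg VSS/d.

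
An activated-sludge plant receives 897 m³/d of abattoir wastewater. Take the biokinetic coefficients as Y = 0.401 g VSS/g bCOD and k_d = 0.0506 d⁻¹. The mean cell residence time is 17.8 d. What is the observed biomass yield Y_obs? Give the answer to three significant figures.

The observed yield is Y_obs = Y/(1 + k_d·θ_c) = 0.401 / (1 + 0.0506 × 17.8) = 0.401 / 1.901 = 0.2110 g VSS per g bCOD removed.

Y_obs ≈ 0.211 g VSS/g bCOD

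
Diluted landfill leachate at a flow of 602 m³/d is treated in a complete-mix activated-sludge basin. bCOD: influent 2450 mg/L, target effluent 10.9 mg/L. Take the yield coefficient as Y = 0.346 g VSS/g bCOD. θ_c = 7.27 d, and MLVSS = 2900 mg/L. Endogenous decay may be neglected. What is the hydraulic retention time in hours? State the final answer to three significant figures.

τ ≈ 50.8 h

V·X = Y·Q·ΔS·θ_c gives V = 0.346 × 602 × (2450 − 10.9) × 7.27 / 2900 = 1274 m³.
τ = V/Q = 1274/602 = 2.116 d, or 50.78 h.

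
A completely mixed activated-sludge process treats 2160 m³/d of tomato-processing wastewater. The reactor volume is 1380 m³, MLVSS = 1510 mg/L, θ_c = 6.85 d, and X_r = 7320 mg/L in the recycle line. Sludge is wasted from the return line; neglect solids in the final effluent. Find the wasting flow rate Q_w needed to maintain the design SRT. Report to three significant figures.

Q_w ≈ 41.6 m³/d

θ_c = V·X/(Q_w·X_r) when wasting from the recycle, so Q_w = V·X/(θ_c·X_r) = 1380 × 1510 / (6.85 × 7320) = 41.56 m³/d.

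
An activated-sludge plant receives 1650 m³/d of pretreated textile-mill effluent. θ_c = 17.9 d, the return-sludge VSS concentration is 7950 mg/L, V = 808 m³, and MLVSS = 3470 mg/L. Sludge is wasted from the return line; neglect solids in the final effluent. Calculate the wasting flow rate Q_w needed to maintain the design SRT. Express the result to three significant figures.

Q_w ≈ 19.7 m³/d

Wasting from the return line (neglecting effluent solids): Q_w = V·X / (θ_c·X_r) = 808.0 × 3470 / (17.9 × 7950) = 19.70 m³/d.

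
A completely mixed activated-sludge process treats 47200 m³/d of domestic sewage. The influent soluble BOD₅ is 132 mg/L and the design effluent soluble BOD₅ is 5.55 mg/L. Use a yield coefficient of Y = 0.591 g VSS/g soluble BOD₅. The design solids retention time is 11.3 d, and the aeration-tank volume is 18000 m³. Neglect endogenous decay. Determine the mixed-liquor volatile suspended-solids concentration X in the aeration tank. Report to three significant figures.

From V·X = Y·Q·(S₀ − S)·θ_c (decay neglected): X = 0.591 × 47200 × (132 − 5.55) × 11.3 / 18000 = 2214 mg/L.

X ≈ 2210 mg/L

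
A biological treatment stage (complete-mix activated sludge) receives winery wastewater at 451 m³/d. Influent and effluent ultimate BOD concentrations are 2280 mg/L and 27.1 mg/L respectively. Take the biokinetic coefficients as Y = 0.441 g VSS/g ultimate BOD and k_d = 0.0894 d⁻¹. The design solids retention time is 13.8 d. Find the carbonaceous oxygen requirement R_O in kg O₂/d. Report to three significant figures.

R_O ≈ 731 kg O₂/d

Y_obs = Y / (1 + k_d θ_c) = 0.441 / (1 + 0.0894 × 13.8) = 0.441 / 2.234 = 0.1974.
Substrate removed = Q·(S₀ − S) = 451 m³/d × (2280 − 27.1) g/m³ = 1.02×10^6 g/d = 1016 kg/d.
Biomass synthesised: P_X = Y_obs × 1016 = 200.6 kg VSS/d.
Carbonaceous O₂ demand = substrate oxidised − cell-mass equivalent = 1016 − 1.42 × 200.6 = 731.2 kg O₂/d.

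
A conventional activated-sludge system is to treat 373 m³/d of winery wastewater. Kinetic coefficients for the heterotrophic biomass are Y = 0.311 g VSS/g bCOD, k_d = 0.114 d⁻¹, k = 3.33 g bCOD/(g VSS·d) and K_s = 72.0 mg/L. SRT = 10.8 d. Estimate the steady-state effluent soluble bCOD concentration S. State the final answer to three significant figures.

From the Monod/SRT balance for a CMAS, S = K_s·(1+k_d θ_c)/[θ_c·(Y k − k_d) − 1] = 72.0 × (1 + 0.114 × 10.8) / [10.8 × (0.311 × 3.33 − 0.114) − 1] = 160.6 / 8.954 = 17.94 mg/L.

S ≈ 17.9 mg/L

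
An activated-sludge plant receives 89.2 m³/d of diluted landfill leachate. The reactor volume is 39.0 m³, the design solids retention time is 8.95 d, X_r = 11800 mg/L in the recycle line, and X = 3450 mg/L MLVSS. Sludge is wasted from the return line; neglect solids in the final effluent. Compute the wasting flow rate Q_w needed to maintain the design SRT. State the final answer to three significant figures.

Q_w ≈ 1.27 m³/d

Wasting from the return line (neglecting effluent solids): Q_w = V·X / (θ_c·X_r) = 39.00 × 3450 / (8.95 × 11800) = 1.274 m³/d.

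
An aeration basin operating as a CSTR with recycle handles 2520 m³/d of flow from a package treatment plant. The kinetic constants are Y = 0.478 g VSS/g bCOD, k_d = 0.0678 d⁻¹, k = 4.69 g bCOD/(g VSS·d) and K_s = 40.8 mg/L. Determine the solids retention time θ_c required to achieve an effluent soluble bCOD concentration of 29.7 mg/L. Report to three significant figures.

θ_c ≈ 1.14 d

Specific growth rate at S = 29.7 mg/L: μ = YkS/(K_s+S) = 0.478·4.69·29.7/(40.8+29.7) = 0.9444 d⁻¹.
θ_c = 1/(μ − k_d) = 1/(0.9444 − 0.0678) = 1/0.8766 = 1.141 d.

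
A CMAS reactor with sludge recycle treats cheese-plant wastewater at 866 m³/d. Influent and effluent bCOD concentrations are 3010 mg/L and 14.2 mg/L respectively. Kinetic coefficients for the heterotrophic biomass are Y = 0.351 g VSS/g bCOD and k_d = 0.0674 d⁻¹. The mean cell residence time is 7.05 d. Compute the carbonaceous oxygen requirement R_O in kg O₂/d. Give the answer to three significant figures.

R_O ≈ 1720 kg O₂/d

Correct the yield for decay: Y_obs = Y/(1 + k_d θ_c) = 0.351 / (1 + 0.0674 × 7.05) = 0.351 / 1.475 = 0.2379.
Mass of bCOD removed per day: Q(S₀ − S) = 866 × 2996 g/m³ = 2594 kg/d.
P_X = Y_obs·Q·(S₀ − S) = 0.2379 × 2594 = 617.3 kg VSS/d.
R_O = Q·ΔS − 1.42 P_X = 2594 − 876.6 = 1718 kg O₂/d.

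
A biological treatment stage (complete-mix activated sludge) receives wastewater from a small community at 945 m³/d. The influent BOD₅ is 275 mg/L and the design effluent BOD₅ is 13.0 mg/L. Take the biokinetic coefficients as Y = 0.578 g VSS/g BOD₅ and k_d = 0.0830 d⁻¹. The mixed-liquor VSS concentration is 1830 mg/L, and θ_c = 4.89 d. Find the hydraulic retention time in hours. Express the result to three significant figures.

From the SRT design equation V = Y Q (S₀−S) θ_c / [X (1 + k_d θ_c)] = 0.578 × 945 × (275 − 13.0) × 4.89 / [1830 × (1 + 0.0830 × 4.89)] = 7×10^5 / 2573 = 272.0 m³.
HRT = V/Q = 272.0 m³ / 945 m³·d⁻¹ = 0.2878 d × 24 = 6.908 h.

τ ≈ 6.91 h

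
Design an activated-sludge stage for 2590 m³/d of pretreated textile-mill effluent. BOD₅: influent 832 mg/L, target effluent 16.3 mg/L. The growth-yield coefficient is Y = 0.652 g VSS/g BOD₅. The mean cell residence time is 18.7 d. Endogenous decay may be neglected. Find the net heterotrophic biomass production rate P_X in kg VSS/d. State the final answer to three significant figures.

No decay correction is needed, so Y_obs = Y = 0.652.
ΔS = 832 − 16.3 = 815.7 mg/L, so the substrate removal rate is 2590 × 815.7/1000 = 2113 kg BOD₅/d.
So the net sludge growth is P_X = 0.6520 × 2113 = 1377 kg VSS/d.

P_X ≈ 1380 kg VSS/d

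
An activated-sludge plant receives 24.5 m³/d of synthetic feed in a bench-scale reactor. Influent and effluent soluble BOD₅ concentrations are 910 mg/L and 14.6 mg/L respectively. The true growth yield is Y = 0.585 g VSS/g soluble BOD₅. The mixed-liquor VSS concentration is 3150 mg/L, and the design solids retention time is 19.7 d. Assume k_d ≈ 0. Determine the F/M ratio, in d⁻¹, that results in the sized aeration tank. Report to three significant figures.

Biomass mass balance (decay neglected): V·X = Y·Q·(S₀ − S)·θ_c, so V = 0.585 × 24.5 × (910 − 14.6) × 19.7 / 3150 = 80.26 m³.
F/M = applied load / biomass = Q·S₀/(V·X) = 24.5 × 910 / (80.26 × 3150) = 0.08819 d⁻¹.

F/M ≈ 0.0882 d⁻¹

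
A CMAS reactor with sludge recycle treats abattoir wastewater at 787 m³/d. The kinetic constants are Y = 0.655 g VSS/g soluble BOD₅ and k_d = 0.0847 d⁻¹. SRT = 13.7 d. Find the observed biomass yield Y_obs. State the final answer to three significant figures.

Y_obs ≈ 0.303 g VSS/g soluble BOD₅

Observed yield with endogenous decay: Y_obs = Y / (1 + k_d·θ_c) = 0.655 / (1 + 0.0847 × 13.7) = 0.655 / 2.160 = 0.3032 g VSS/g soluble BOD₅.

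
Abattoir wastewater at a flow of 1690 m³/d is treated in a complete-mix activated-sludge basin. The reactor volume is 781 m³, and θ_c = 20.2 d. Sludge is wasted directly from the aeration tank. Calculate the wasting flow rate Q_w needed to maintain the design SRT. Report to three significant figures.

Q_w ≈ 38.7 m³/d

For wasting at MLVSS concentration, Q_w = V/θ_c = 781.0/20.2 = 38.66 m³/d.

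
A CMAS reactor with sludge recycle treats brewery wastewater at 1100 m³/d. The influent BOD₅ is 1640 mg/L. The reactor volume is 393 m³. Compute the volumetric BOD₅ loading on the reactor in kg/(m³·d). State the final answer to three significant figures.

L_v ≈ 4.59 kg BOD₅/(m³·d)

Applied BOD₅ load per unit volume = Q·S₀/V = (1100 × 1640/1000)/393.0 = 4.590 kg BOD₅·m⁻³·d⁻¹.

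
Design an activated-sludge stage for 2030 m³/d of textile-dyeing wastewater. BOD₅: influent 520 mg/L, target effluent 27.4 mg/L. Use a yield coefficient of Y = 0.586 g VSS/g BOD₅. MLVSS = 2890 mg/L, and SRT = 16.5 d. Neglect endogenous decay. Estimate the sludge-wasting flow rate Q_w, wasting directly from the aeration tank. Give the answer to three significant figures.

Q_w ≈ 203 m³/d

With k_d = 0 the design equation reduces to V = Y Q (S₀−S) θ_c / X = 0.586 × 2030 × (520 − 27.4) × 16.5 / 2890 = 3346 m³.
Wasting from the aeration tank: Q_w = V / θ_c = 3346 / 16.5 = 202.8 m³/d.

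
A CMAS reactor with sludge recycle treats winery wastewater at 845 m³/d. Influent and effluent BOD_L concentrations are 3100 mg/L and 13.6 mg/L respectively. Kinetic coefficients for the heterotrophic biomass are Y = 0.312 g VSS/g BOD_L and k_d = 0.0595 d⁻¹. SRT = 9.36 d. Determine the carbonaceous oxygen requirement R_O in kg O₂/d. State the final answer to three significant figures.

R_O ≈ 1870 kg O₂/d

Y_obs = Y / (1 + k_d θ_c) = 0.312 / (1 + 0.0595 × 9.36) = 0.312 / 1.557 = 0.2004.
Mass of BOD_L removed per day: Q(S₀ − S) = 845 × 3086 g/m³ = 2608 kg/d.
Biomass synthesised: P_X = Y_obs × 2608 = 522.6 kg VSS/d.
R_O = Q·(S₀ − S) − 1.42·P_X = 2608 − 1.42 × 522.6 = 1866 kg O₂/d.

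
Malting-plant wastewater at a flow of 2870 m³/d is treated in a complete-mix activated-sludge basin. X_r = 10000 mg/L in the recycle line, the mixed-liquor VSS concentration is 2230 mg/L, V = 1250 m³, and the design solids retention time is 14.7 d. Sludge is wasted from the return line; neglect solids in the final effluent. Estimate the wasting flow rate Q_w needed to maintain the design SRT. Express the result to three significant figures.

Q_w ≈ 19.0 m³/d

Wasting from the return line (neglecting effluent solids): Q_w = V·X / (θ_c·X_r) = 1250 × 2230 / (14.7 × 10000) = 18.96 m³/d.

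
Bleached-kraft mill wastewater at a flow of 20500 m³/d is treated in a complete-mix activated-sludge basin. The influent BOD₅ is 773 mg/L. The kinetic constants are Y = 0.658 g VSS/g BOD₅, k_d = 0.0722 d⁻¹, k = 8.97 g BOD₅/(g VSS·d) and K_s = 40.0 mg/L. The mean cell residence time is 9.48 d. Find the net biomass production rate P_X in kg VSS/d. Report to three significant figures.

P_X ≈ 6180 kg VSS/d

Effluent substrate depends only on kinetics and SRT: S = K_s(1 + k_d θ_c) / [θ_c(Yk − k_d) − 1] = 40.0 × (1 + 0.0722 × 9.48) / [9.48 × (0.658 × 8.97 − 0.0722) − 1] = 67.38 / 54.27 = 1.242 mg/L.
Observed yield with endogenous decay: Y_obs = Y / (1 + k_d·θ_c) = 0.658 / (1 + 0.0722 × 9.48) = 0.658 / 1.684 = 0.3906 g VSS/g BOD₅.
Q·(S₀ − S) = 20500 × (773 − 1.24) × 10⁻³ = 15821 kg/d removed.
Net biomass production P_X = Y_obs × Q·(S₀ − S) = 0.3906 × 15821 = 6180 kg VSS/d.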